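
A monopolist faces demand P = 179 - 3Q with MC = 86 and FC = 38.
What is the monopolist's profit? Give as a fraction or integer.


MR = MC: 179 - 6Q = 86
Q* = 31/2
P* = 179 - 3*31/2 = 265/2
Profit = (P* - MC)*Q* - FC
= (265/2 - 86)*31/2 - 38
= 93/2*31/2 - 38
= 2883/4 - 38 = 2731/4

2731/4


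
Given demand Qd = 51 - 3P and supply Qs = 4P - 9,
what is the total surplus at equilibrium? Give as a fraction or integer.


Find equilibrium: 51 - 3P = 4P - 9
51 + 9 = 7P
P* = 60/7 = 60/7
Q* = 4*60/7 - 9 = 177/7
Inverse demand: P = 17 - Q/3, so P_max = 17
Inverse supply: P = 9/4 + Q/4, so P_min = 9/4
CS = (1/2) * 177/7 * (17 - 60/7) = 10443/98
PS = (1/2) * 177/7 * (60/7 - 9/4) = 31329/392
TS = CS + PS = 10443/98 + 31329/392 = 10443/56

10443/56


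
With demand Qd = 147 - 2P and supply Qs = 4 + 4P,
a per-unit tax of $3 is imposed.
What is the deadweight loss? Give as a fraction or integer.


Pre-tax equilibrium quantity: Q* = 298/3
Post-tax equilibrium quantity: Q_tax = 286/3
Reduction in quantity: Q* - Q_tax = 4
DWL = (1/2) * tax * (Q* - Q_tax)
DWL = (1/2) * 3 * 4 = 6

6


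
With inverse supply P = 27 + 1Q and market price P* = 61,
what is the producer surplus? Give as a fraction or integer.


Minimum supply price (at Q=0): P_min = 27
Quantity supplied at P* = 61:
Q* = (61 - 27)/1 = 34
PS = (1/2) * Q* * (P* - P_min)
PS = (1/2) * 34 * (61 - 27)
PS = (1/2) * 34 * 34 = 578

578


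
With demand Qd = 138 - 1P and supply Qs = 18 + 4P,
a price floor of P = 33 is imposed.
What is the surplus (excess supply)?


At P = 33:
Qd = 138 - 1*33 = 105
Qs = 18 + 4*33 = 150
Surplus = Qs - Qd = 150 - 105 = 45

45


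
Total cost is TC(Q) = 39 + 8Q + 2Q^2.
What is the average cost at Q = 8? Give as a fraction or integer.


TC(8) = 39 + 8*8 + 2*8^2
TC(8) = 39 + 64 + 128 = 231
AC = TC/Q = 231/8 = 231/8

231/8


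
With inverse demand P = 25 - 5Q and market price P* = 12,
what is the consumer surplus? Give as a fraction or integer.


Maximum willingness to pay (at Q=0): P_max = 25
Quantity demanded at P* = 12:
Q* = (25 - 12)/5 = 13/5
CS = (1/2) * Q* * (P_max - P*)
CS = (1/2) * 13/5 * (25 - 12)
CS = (1/2) * 13/5 * 13 = 169/10

169/10


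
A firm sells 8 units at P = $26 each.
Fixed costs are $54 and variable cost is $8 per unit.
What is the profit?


Total Revenue = P * Q = 26 * 8 = $208
Total Cost = FC + VC*Q = 54 + 8*8 = $118
Profit = TR - TC = 208 - 118 = $90

$90


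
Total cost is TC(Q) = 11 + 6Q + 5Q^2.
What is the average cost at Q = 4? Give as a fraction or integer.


TC(4) = 11 + 6*4 + 5*4^2
TC(4) = 11 + 24 + 80 = 115
AC = TC/Q = 115/4 = 115/4

115/4


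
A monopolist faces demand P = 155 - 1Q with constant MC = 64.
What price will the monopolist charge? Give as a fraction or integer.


MR = 155 - 2Q
Set MR = MC: 155 - 2Q = 64
Q* = 91/2
Substitute into demand:
P* = 155 - 1*91/2 = 219/2

219/2


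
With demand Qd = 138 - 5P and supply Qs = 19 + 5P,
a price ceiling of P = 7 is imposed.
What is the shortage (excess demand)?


At P = 7:
Qd = 138 - 5*7 = 103
Qs = 19 + 5*7 = 54
Shortage = Qd - Qs = 103 - 54 = 49

49


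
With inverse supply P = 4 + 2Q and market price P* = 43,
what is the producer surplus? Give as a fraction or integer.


Minimum supply price (at Q=0): P_min = 4
Quantity supplied at P* = 43:
Q* = (43 - 4)/2 = 39/2
PS = (1/2) * Q* * (P* - P_min)
PS = (1/2) * 39/2 * (43 - 4)
PS = (1/2) * 39/2 * 39 = 1521/4

1521/4


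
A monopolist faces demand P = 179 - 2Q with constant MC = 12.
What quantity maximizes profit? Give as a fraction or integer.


TR = P*Q = (179 - 2Q)Q = 179Q - 2Q^2
MR = dTR/dQ = 179 - 4Q
Set MR = MC:
179 - 4Q = 12
167 = 4Q
Q* = 167/4 = 167/4

167/4


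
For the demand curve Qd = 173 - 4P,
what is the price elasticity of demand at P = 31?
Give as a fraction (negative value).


dQ/dP = -4
At P = 31: Q = 173 - 4*31 = 49
E = (dQ/dP)(P/Q) = (-4)(31/49) = -124/49

-124/49


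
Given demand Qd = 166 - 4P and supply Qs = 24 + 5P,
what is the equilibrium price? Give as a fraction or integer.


At equilibrium, Qd = Qs.
166 - 4P = 24 + 5P
166 - 24 = 4P + 5P
142 = 9P
P* = 142/9 = 142/9

142/9


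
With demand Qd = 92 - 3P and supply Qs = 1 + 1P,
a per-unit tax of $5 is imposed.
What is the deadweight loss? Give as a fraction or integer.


Pre-tax equilibrium quantity: Q* = 95/4
Post-tax equilibrium quantity: Q_tax = 20
Reduction in quantity: Q* - Q_tax = 15/4
DWL = (1/2) * tax * (Q* - Q_tax)
DWL = (1/2) * 5 * 15/4 = 75/8

75/8


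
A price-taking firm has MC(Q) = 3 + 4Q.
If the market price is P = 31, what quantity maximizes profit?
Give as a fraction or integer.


In perfect competition, profit is maximized where P = MC.
31 = 3 + 4Q
28 = 4Q
Q* = 28/4 = 7

7


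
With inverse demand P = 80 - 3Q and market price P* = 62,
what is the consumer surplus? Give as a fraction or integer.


Maximum willingness to pay (at Q=0): P_max = 80
Quantity demanded at P* = 62:
Q* = (80 - 62)/3 = 6
CS = (1/2) * Q* * (P_max - P*)
CS = (1/2) * 6 * (80 - 62)
CS = (1/2) * 6 * 18 = 54

54


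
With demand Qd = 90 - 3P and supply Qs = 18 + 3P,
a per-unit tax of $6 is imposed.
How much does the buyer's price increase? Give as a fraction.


With a per-unit tax, the buyer's price increase depends on relative slopes.
Supply slope: d = 3, Demand slope: b = 3
Buyer's price increase = d * tax / (b + d)
= 3 * 6 / (3 + 3)
= 18 / 6 = 3

3


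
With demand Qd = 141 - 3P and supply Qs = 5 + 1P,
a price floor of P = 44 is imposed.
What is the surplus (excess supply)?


At P = 44:
Qd = 141 - 3*44 = 9
Qs = 5 + 1*44 = 49
Surplus = Qs - Qd = 49 - 9 = 40

40


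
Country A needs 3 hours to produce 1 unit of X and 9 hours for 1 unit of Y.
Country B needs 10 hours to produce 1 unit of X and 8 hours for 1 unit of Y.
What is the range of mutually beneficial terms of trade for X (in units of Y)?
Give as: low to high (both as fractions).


Opportunity cost of X for Country A = hours_X / hours_Y = 3/9 = 1/3 units of Y
Opportunity cost of X for Country B = hours_X / hours_Y = 10/8 = 5/4 units of Y
Terms of trade must be between the two opportunity costs.
Range: 1/3 to 5/4

1/3 to 5/4


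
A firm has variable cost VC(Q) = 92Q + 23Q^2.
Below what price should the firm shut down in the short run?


AVC(Q) = VC(Q)/Q = 92 + 23Q
AVC is increasing in Q, so minimum AVC is at Q -> 0+.
Min AVC = 92
The firm should shut down if P < 92.

92


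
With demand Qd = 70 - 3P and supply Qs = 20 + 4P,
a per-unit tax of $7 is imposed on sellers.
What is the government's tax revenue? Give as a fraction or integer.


With tax on sellers, new supply: Qs' = 20 + 4(P - 7)
= 4P - 8
New equilibrium quantity:
Q_new = 256/7
Tax revenue = tax * Q_new = 7 * 256/7 = 256

256


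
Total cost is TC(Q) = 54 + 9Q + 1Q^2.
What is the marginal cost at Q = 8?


MC = dTC/dQ = 9 + 2*1*Q
At Q = 8:
MC = 9 + 2*8
MC = 9 + 16 = 25

25


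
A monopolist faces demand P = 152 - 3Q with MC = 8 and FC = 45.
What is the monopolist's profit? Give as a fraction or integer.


MR = MC: 152 - 6Q = 8
Q* = 24
P* = 152 - 3*24 = 80
Profit = (P* - MC)*Q* - FC
= (80 - 8)*24 - 45
= 72*24 - 45
= 1728 - 45 = 1683

1683


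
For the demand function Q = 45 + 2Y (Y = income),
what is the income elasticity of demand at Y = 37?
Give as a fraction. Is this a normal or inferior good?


dQ/dY = 2
At Y = 37: Q = 45 + 2*37 = 119
Ey = (dQ/dY)(Y/Q) = 2 * 37 / 119 = 74/119
Since Ey > 0, this is a normal good.

74/119 (normal good)


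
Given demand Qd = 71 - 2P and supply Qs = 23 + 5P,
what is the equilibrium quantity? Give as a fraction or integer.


First find equilibrium price:
71 - 2P = 23 + 5P
P* = 48/7 = 48/7
Then substitute into demand:
Q* = 71 - 2 * 48/7 = 401/7

401/7


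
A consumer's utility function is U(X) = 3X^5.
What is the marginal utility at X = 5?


MU = dU/dX = 3*5*X^(5-1)
MU = 15*X^4
At X = 5:
MU = 15 * 5^4
MU = 15 * 625 = 9375

9375


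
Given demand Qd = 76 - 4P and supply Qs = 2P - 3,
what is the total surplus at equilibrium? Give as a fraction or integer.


Find equilibrium: 76 - 4P = 2P - 3
76 + 3 = 6P
P* = 79/6 = 79/6
Q* = 2*79/6 - 3 = 70/3
Inverse demand: P = 19 - Q/4, so P_max = 19
Inverse supply: P = 3/2 + Q/2, so P_min = 3/2
CS = (1/2) * 70/3 * (19 - 79/6) = 1225/18
PS = (1/2) * 70/3 * (79/6 - 3/2) = 1225/9
TS = CS + PS = 1225/18 + 1225/9 = 1225/6

1225/6


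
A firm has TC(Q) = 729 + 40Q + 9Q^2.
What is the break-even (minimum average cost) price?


AC(Q) = 729/Q + 40 + 9Q
To minimize: dAC/dQ = -729/Q^2 + 9 = 0
Q^2 = 729/9 = 81
Q* = 9
Min AC = 729/9 + 40 + 9*9
Min AC = 81 + 40 + 81 = 202

202


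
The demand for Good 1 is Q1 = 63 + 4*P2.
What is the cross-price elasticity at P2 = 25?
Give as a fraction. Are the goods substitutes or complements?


dQ1/dP2 = 4
At P2 = 25: Q1 = 63 + 4*25 = 163
Exy = (dQ1/dP2)(P2/Q1) = 4 * 25 / 163 = 100/163
Since Exy > 0, the goods are substitutes.

100/163 (substitutes)


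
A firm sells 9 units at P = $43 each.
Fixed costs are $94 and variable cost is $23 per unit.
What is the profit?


Total Revenue = P * Q = 43 * 9 = $387
Total Cost = FC + VC*Q = 94 + 23*9 = $301
Profit = TR - TC = 387 - 301 = $86

$86


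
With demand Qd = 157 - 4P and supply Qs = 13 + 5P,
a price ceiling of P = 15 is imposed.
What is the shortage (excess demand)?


At P = 15:
Qd = 157 - 4*15 = 97
Qs = 13 + 5*15 = 88
Shortage = Qd - Qs = 97 - 88 = 9

9


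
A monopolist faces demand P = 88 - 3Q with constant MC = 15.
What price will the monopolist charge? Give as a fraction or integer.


MR = 88 - 6Q
Set MR = MC: 88 - 6Q = 15
Q* = 73/6
Substitute into demand:
P* = 88 - 3*73/6 = 103/2

103/2


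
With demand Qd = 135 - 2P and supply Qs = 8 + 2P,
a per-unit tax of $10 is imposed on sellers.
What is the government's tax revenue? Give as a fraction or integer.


With tax on sellers, new supply: Qs' = 8 + 2(P - 10)
= 2P - 12
New equilibrium quantity:
Q_new = 123/2
Tax revenue = tax * Q_new = 10 * 123/2 = 615

615


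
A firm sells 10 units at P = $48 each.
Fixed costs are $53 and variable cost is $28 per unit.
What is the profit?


Total Revenue = P * Q = 48 * 10 = $480
Total Cost = FC + VC*Q = 53 + 28*10 = $333
Profit = TR - TC = 480 - 333 = $147

$147


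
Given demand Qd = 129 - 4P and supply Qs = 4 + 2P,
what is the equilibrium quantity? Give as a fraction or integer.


First find equilibrium price:
129 - 4P = 4 + 2P
P* = 125/6 = 125/6
Then substitute into demand:
Q* = 129 - 4 * 125/6 = 137/3

137/3


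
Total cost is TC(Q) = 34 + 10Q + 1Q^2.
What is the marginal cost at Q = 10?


MC = dTC/dQ = 10 + 2*1*Q
At Q = 10:
MC = 10 + 2*10
MC = 10 + 20 = 30

30


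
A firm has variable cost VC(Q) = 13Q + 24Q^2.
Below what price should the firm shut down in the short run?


AVC(Q) = VC(Q)/Q = 13 + 24Q
AVC is increasing in Q, so minimum AVC is at Q -> 0+.
Min AVC = 13
The firm should shut down if P < 13.

13


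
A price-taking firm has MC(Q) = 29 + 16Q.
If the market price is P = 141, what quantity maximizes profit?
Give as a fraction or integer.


In perfect competition, profit is maximized where P = MC.
141 = 29 + 16Q
112 = 16Q
Q* = 112/16 = 7

7


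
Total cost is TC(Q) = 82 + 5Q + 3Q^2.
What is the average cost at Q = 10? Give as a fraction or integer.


TC(10) = 82 + 5*10 + 3*10^2
TC(10) = 82 + 50 + 300 = 432
AC = TC/Q = 432/10 = 216/5

216/5


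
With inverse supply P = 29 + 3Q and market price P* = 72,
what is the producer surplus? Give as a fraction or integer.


Minimum supply price (at Q=0): P_min = 29
Quantity supplied at P* = 72:
Q* = (72 - 29)/3 = 43/3
PS = (1/2) * Q* * (P* - P_min)
PS = (1/2) * 43/3 * (72 - 29)
PS = (1/2) * 43/3 * 43 = 1849/6

1849/6


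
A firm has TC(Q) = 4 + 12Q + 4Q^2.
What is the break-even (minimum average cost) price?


AC(Q) = 4/Q + 12 + 4Q
To minimize: dAC/dQ = -4/Q^2 + 4 = 0
Q^2 = 4/4 = 1
Q* = 1
Min AC = 4/1 + 12 + 4*1
Min AC = 4 + 12 + 4 = 20

20


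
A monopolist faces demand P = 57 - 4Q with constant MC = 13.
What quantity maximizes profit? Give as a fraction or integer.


TR = P*Q = (57 - 4Q)Q = 57Q - 4Q^2
MR = dTR/dQ = 57 - 8Q
Set MR = MC:
57 - 8Q = 13
44 = 8Q
Q* = 44/8 = 11/2

11/2


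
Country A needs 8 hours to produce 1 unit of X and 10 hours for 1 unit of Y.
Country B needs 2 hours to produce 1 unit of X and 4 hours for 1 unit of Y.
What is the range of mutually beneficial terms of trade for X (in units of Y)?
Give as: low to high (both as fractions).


Opportunity cost of X for Country A = hours_X / hours_Y = 8/10 = 4/5 units of Y
Opportunity cost of X for Country B = hours_X / hours_Y = 2/4 = 1/2 units of Y
Terms of trade must be between the two opportunity costs.
Range: 1/2 to 4/5

1/2 to 4/5


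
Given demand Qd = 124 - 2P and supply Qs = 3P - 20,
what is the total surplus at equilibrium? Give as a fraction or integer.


Find equilibrium: 124 - 2P = 3P - 20
124 + 20 = 5P
P* = 144/5 = 144/5
Q* = 3*144/5 - 20 = 332/5
Inverse demand: P = 62 - Q/2, so P_max = 62
Inverse supply: P = 20/3 + Q/3, so P_min = 20/3
CS = (1/2) * 332/5 * (62 - 144/5) = 27556/25
PS = (1/2) * 332/5 * (144/5 - 20/3) = 55112/75
TS = CS + PS = 27556/25 + 55112/75 = 27556/15

27556/15


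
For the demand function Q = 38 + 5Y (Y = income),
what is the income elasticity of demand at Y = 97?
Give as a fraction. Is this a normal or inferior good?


dQ/dY = 5
At Y = 97: Q = 38 + 5*97 = 523
Ey = (dQ/dY)(Y/Q) = 5 * 97 / 523 = 485/523
Since Ey > 0, this is a normal good.

485/523 (normal good)


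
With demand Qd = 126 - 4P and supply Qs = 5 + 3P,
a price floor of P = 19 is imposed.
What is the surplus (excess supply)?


At P = 19:
Qd = 126 - 4*19 = 50
Qs = 5 + 3*19 = 62
Surplus = Qs - Qd = 62 - 50 = 12

12


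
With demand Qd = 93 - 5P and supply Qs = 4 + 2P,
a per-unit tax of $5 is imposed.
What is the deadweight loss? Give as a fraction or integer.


Pre-tax equilibrium quantity: Q* = 206/7
Post-tax equilibrium quantity: Q_tax = 156/7
Reduction in quantity: Q* - Q_tax = 50/7
DWL = (1/2) * tax * (Q* - Q_tax)
DWL = (1/2) * 5 * 50/7 = 125/7

125/7


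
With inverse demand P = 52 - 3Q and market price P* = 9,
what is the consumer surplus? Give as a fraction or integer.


Maximum willingness to pay (at Q=0): P_max = 52
Quantity demanded at P* = 9:
Q* = (52 - 9)/3 = 43/3
CS = (1/2) * Q* * (P_max - P*)
CS = (1/2) * 43/3 * (52 - 9)
CS = (1/2) * 43/3 * 43 = 1849/6

1849/6


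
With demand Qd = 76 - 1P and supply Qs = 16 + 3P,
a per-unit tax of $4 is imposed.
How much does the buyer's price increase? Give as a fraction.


With a per-unit tax, the buyer's price increase depends on relative slopes.
Supply slope: d = 3, Demand slope: b = 1
Buyer's price increase = d * tax / (b + d)
= 3 * 4 / (1 + 3)
= 12 / 4 = 3

3


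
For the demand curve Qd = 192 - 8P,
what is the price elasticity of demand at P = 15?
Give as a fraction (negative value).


dQ/dP = -8
At P = 15: Q = 192 - 8*15 = 72
E = (dQ/dP)(P/Q) = (-8)(15/72) = -5/3

-5/3


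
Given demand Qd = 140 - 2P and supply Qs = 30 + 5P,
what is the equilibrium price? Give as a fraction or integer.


At equilibrium, Qd = Qs.
140 - 2P = 30 + 5P
140 - 30 = 2P + 5P
110 = 7P
P* = 110/7 = 110/7

110/7


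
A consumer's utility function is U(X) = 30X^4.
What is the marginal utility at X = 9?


MU = dU/dX = 30*4*X^(4-1)
MU = 120*X^3
At X = 9:
MU = 120 * 9^3
MU = 120 * 729 = 87480

87480


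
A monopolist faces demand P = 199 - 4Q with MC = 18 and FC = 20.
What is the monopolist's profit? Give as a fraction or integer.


MR = MC: 199 - 8Q = 18
Q* = 181/8
P* = 199 - 4*181/8 = 217/2
Profit = (P* - MC)*Q* - FC
= (217/2 - 18)*181/8 - 20
= 181/2*181/8 - 20
= 32761/16 - 20 = 32441/16

32441/16


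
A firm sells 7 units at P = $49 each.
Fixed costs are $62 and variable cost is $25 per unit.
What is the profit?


Total Revenue = P * Q = 49 * 7 = $343
Total Cost = FC + VC*Q = 62 + 25*7 = $237
Profit = TR - TC = 343 - 237 = $106

$106


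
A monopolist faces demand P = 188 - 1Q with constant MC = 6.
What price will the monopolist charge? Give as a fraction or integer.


MR = 188 - 2Q
Set MR = MC: 188 - 2Q = 6
Q* = 91
Substitute into demand:
P* = 188 - 1*91 = 97

97


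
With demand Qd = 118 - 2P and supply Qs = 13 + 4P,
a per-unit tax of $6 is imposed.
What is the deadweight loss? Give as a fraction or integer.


Pre-tax equilibrium quantity: Q* = 83
Post-tax equilibrium quantity: Q_tax = 75
Reduction in quantity: Q* - Q_tax = 8
DWL = (1/2) * tax * (Q* - Q_tax)
DWL = (1/2) * 6 * 8 = 24

24


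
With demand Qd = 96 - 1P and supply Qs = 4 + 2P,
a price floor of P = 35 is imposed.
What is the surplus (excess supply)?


At P = 35:
Qd = 96 - 1*35 = 61
Qs = 4 + 2*35 = 74
Surplus = Qs - Qd = 74 - 61 = 13

13


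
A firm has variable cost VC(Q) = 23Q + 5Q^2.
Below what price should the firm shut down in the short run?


AVC(Q) = VC(Q)/Q = 23 + 5Q
AVC is increasing in Q, so minimum AVC is at Q -> 0+.
Min AVC = 23
The firm should shut down if P < 23.

23


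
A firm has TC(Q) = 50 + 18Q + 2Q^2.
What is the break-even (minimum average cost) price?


AC(Q) = 50/Q + 18 + 2Q
To minimize: dAC/dQ = -50/Q^2 + 2 = 0
Q^2 = 50/2 = 25
Q* = 5
Min AC = 50/5 + 18 + 2*5
Min AC = 10 + 18 + 10 = 38

38


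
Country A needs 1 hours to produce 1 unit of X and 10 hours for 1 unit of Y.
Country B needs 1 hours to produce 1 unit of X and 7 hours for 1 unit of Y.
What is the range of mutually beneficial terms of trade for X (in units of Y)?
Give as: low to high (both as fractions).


Opportunity cost of X for Country A = hours_X / hours_Y = 1/10 = 1/10 units of Y
Opportunity cost of X for Country B = hours_X / hours_Y = 1/7 = 1/7 units of Y
Terms of trade must be between the two opportunity costs.
Range: 1/10 to 1/7

1/10 to 1/7


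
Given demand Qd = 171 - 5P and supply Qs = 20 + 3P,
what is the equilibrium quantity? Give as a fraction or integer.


First find equilibrium price:
171 - 5P = 20 + 3P
P* = 151/8 = 151/8
Then substitute into demand:
Q* = 171 - 5 * 151/8 = 613/8

613/8


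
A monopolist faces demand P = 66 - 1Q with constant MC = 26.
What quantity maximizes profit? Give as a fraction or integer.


TR = P*Q = (66 - 1Q)Q = 66Q - 1Q^2
MR = dTR/dQ = 66 - 2Q
Set MR = MC:
66 - 2Q = 26
40 = 2Q
Q* = 40/2 = 20

20


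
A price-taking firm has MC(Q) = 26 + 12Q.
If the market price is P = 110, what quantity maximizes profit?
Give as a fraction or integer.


In perfect competition, profit is maximized where P = MC.
110 = 26 + 12Q
84 = 12Q
Q* = 84/12 = 7

7


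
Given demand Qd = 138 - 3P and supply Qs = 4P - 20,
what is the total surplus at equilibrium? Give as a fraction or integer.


Find equilibrium: 138 - 3P = 4P - 20
138 + 20 = 7P
P* = 158/7 = 158/7
Q* = 4*158/7 - 20 = 492/7
Inverse demand: P = 46 - Q/3, so P_max = 46
Inverse supply: P = 5 + Q/4, so P_min = 5
CS = (1/2) * 492/7 * (46 - 158/7) = 40344/49
PS = (1/2) * 492/7 * (158/7 - 5) = 30258/49
TS = CS + PS = 40344/49 + 30258/49 = 10086/7

10086/7


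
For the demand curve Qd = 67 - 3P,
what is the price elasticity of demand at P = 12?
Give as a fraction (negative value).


dQ/dP = -3
At P = 12: Q = 67 - 3*12 = 31
E = (dQ/dP)(P/Q) = (-3)(12/31) = -36/31

-36/31


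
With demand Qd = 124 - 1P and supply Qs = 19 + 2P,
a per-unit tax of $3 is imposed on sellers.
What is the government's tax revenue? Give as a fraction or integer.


With tax on sellers, new supply: Qs' = 19 + 2(P - 3)
= 13 + 2P
New equilibrium quantity:
Q_new = 87
Tax revenue = tax * Q_new = 3 * 87 = 261

261


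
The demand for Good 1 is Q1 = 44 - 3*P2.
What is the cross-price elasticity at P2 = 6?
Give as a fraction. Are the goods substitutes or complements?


dQ1/dP2 = -3
At P2 = 6: Q1 = 44 - 3*6 = 26
Exy = (dQ1/dP2)(P2/Q1) = -3 * 6 / 26 = -9/13
Since Exy < 0, the goods are complements.

-9/13 (complements)


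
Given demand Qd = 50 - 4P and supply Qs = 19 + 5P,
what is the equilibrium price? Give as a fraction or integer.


At equilibrium, Qd = Qs.
50 - 4P = 19 + 5P
50 - 19 = 4P + 5P
31 = 9P
P* = 31/9 = 31/9

31/9


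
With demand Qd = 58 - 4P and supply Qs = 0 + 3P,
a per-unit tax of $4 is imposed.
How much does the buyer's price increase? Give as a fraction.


With a per-unit tax, the buyer's price increase depends on relative slopes.
Supply slope: d = 3, Demand slope: b = 4
Buyer's price increase = d * tax / (b + d)
= 3 * 4 / (4 + 3)
= 12 / 7 = 12/7

12/7


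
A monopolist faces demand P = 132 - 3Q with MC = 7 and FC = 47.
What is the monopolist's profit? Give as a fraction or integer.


MR = MC: 132 - 6Q = 7
Q* = 125/6
P* = 132 - 3*125/6 = 139/2
Profit = (P* - MC)*Q* - FC
= (139/2 - 7)*125/6 - 47
= 125/2*125/6 - 47
= 15625/12 - 47 = 15061/12

15061/12


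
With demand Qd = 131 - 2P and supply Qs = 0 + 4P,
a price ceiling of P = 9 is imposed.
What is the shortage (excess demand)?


At P = 9:
Qd = 131 - 2*9 = 113
Qs = 0 + 4*9 = 36
Shortage = Qd - Qs = 113 - 36 = 77

77


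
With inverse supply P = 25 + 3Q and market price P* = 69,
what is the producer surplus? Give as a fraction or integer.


Minimum supply price (at Q=0): P_min = 25
Quantity supplied at P* = 69:
Q* = (69 - 25)/3 = 44/3
PS = (1/2) * Q* * (P* - P_min)
PS = (1/2) * 44/3 * (69 - 25)
PS = (1/2) * 44/3 * 44 = 968/3

968/3


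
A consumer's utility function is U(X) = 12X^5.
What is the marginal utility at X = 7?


MU = dU/dX = 12*5*X^(5-1)
MU = 60*X^4
At X = 7:
MU = 60 * 7^4
MU = 60 * 2401 = 144060

144060


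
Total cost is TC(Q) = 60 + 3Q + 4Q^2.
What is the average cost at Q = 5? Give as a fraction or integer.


TC(5) = 60 + 3*5 + 4*5^2
TC(5) = 60 + 15 + 100 = 175
AC = TC/Q = 175/5 = 35

35


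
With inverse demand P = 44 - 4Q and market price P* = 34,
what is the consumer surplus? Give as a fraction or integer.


Maximum willingness to pay (at Q=0): P_max = 44
Quantity demanded at P* = 34:
Q* = (44 - 34)/4 = 5/2
CS = (1/2) * Q* * (P_max - P*)
CS = (1/2) * 5/2 * (44 - 34)
CS = (1/2) * 5/2 * 10 = 25/2

25/2


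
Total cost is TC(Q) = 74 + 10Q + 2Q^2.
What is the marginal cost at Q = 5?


MC = dTC/dQ = 10 + 2*2*Q
At Q = 5:
MC = 10 + 4*5
MC = 10 + 20 = 30

30


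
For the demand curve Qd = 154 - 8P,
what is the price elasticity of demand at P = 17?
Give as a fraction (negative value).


dQ/dP = -8
At P = 17: Q = 154 - 8*17 = 18
E = (dQ/dP)(P/Q) = (-8)(17/18) = -68/9

-68/9


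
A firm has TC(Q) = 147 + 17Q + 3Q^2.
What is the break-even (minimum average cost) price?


AC(Q) = 147/Q + 17 + 3Q
To minimize: dAC/dQ = -147/Q^2 + 3 = 0
Q^2 = 147/3 = 49
Q* = 7
Min AC = 147/7 + 17 + 3*7
Min AC = 21 + 17 + 21 = 59

59


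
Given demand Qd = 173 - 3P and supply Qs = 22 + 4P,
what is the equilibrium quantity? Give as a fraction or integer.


First find equilibrium price:
173 - 3P = 22 + 4P
P* = 151/7 = 151/7
Then substitute into demand:
Q* = 173 - 3 * 151/7 = 758/7

758/7


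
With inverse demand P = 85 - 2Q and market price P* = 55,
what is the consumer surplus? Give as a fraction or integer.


Maximum willingness to pay (at Q=0): P_max = 85
Quantity demanded at P* = 55:
Q* = (85 - 55)/2 = 15
CS = (1/2) * Q* * (P_max - P*)
CS = (1/2) * 15 * (85 - 55)
CS = (1/2) * 15 * 30 = 225

225


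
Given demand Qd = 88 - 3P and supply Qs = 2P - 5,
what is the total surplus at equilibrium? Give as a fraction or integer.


Find equilibrium: 88 - 3P = 2P - 5
88 + 5 = 5P
P* = 93/5 = 93/5
Q* = 2*93/5 - 5 = 161/5
Inverse demand: P = 88/3 - Q/3, so P_max = 88/3
Inverse supply: P = 5/2 + Q/2, so P_min = 5/2
CS = (1/2) * 161/5 * (88/3 - 93/5) = 25921/150
PS = (1/2) * 161/5 * (93/5 - 5/2) = 25921/100
TS = CS + PS = 25921/150 + 25921/100 = 25921/60

25921/60


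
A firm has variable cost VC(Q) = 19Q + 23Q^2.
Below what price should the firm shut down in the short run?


AVC(Q) = VC(Q)/Q = 19 + 23Q
AVC is increasing in Q, so minimum AVC is at Q -> 0+.
Min AVC = 19
The firm should shut down if P < 19.

19


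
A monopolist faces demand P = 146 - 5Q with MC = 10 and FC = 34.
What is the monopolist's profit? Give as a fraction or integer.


MR = MC: 146 - 10Q = 10
Q* = 68/5
P* = 146 - 5*68/5 = 78
Profit = (P* - MC)*Q* - FC
= (78 - 10)*68/5 - 34
= 68*68/5 - 34
= 4624/5 - 34 = 4454/5

4454/5


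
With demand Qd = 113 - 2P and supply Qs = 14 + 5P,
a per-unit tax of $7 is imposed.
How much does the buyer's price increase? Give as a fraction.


With a per-unit tax, the buyer's price increase depends on relative slopes.
Supply slope: d = 5, Demand slope: b = 2
Buyer's price increase = d * tax / (b + d)
= 5 * 7 / (2 + 5)
= 35 / 7 = 5

5


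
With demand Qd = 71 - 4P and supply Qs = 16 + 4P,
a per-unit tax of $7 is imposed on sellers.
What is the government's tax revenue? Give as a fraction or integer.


With tax on sellers, new supply: Qs' = 16 + 4(P - 7)
= 4P - 12
New equilibrium quantity:
Q_new = 59/2
Tax revenue = tax * Q_new = 7 * 59/2 = 413/2

413/2


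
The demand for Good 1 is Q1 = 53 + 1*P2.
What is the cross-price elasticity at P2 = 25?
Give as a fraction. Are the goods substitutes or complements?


dQ1/dP2 = 1
At P2 = 25: Q1 = 53 + 1*25 = 78
Exy = (dQ1/dP2)(P2/Q1) = 1 * 25 / 78 = 25/78
Since Exy > 0, the goods are substitutes.

25/78 (substitutes)


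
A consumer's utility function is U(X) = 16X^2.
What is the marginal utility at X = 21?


MU = dU/dX = 16*2*X^(2-1)
MU = 32*X^1
At X = 21:
MU = 32 * 21^1
MU = 32 * 21 = 672

672


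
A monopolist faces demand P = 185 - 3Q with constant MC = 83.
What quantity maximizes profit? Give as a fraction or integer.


TR = P*Q = (185 - 3Q)Q = 185Q - 3Q^2
MR = dTR/dQ = 185 - 6Q
Set MR = MC:
185 - 6Q = 83
102 = 6Q
Q* = 102/6 = 17

17


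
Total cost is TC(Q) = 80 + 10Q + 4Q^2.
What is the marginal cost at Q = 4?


MC = dTC/dQ = 10 + 2*4*Q
At Q = 4:
MC = 10 + 8*4
MC = 10 + 32 = 42

42


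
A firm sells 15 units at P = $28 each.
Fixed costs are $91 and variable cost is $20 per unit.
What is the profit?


Total Revenue = P * Q = 28 * 15 = $420
Total Cost = FC + VC*Q = 91 + 20*15 = $391
Profit = TR - TC = 420 - 391 = $29

$29


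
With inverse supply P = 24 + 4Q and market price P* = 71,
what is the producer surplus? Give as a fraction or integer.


Minimum supply price (at Q=0): P_min = 24
Quantity supplied at P* = 71:
Q* = (71 - 24)/4 = 47/4
PS = (1/2) * Q* * (P* - P_min)
PS = (1/2) * 47/4 * (71 - 24)
PS = (1/2) * 47/4 * 47 = 2209/8

2209/8


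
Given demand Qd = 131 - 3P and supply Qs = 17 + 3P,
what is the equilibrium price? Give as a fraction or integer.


At equilibrium, Qd = Qs.
131 - 3P = 17 + 3P
131 - 17 = 3P + 3P
114 = 6P
P* = 114/6 = 19

19


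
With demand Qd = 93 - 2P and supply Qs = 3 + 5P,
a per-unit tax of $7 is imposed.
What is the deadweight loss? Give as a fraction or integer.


Pre-tax equilibrium quantity: Q* = 471/7
Post-tax equilibrium quantity: Q_tax = 401/7
Reduction in quantity: Q* - Q_tax = 10
DWL = (1/2) * tax * (Q* - Q_tax)
DWL = (1/2) * 7 * 10 = 35

35


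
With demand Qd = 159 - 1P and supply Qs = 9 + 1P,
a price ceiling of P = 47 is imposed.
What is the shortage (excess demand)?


At P = 47:
Qd = 159 - 1*47 = 112
Qs = 9 + 1*47 = 56
Shortage = Qd - Qs = 112 - 56 = 56

56


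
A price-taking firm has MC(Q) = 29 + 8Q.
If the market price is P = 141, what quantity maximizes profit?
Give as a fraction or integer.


In perfect competition, profit is maximized where P = MC.
141 = 29 + 8Q
112 = 8Q
Q* = 112/8 = 14

14


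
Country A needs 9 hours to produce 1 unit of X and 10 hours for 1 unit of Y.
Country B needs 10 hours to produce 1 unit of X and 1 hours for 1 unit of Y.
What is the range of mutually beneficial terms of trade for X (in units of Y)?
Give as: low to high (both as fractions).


Opportunity cost of X for Country A = hours_X / hours_Y = 9/10 = 9/10 units of Y
Opportunity cost of X for Country B = hours_X / hours_Y = 10/1 = 10 units of Y
Terms of trade must be between the two opportunity costs.
Range: 9/10 to 10

9/10 to 10


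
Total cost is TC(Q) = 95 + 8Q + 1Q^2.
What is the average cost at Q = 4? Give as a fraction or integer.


TC(4) = 95 + 8*4 + 1*4^2
TC(4) = 95 + 32 + 16 = 143
AC = TC/Q = 143/4 = 143/4

143/4


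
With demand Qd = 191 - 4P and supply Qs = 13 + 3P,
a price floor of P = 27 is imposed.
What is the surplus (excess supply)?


At P = 27:
Qd = 191 - 4*27 = 83
Qs = 13 + 3*27 = 94
Surplus = Qs - Qd = 94 - 83 = 11

11


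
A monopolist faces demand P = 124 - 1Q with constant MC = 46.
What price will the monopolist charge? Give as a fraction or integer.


MR = 124 - 2Q
Set MR = MC: 124 - 2Q = 46
Q* = 39
Substitute into demand:
P* = 124 - 1*39 = 85

85


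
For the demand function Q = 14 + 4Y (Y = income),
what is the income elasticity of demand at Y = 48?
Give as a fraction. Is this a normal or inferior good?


dQ/dY = 4
At Y = 48: Q = 14 + 4*48 = 206
Ey = (dQ/dY)(Y/Q) = 4 * 48 / 206 = 96/103
Since Ey > 0, this is a normal good.

96/103 (normal good)


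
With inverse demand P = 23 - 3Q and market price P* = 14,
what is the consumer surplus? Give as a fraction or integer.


Maximum willingness to pay (at Q=0): P_max = 23
Quantity demanded at P* = 14:
Q* = (23 - 14)/3 = 3
CS = (1/2) * Q* * (P_max - P*)
CS = (1/2) * 3 * (23 - 14)
CS = (1/2) * 3 * 9 = 27/2

27/2


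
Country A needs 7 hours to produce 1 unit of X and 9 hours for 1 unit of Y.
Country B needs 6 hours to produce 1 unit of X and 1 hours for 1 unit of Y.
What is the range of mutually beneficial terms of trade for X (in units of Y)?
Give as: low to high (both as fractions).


Opportunity cost of X for Country A = hours_X / hours_Y = 7/9 = 7/9 units of Y
Opportunity cost of X for Country B = hours_X / hours_Y = 6/1 = 6 units of Y
Terms of trade must be between the two opportunity costs.
Range: 7/9 to 6

7/9 to 6


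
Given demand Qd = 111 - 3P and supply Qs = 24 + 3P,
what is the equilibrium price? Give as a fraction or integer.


At equilibrium, Qd = Qs.
111 - 3P = 24 + 3P
111 - 24 = 3P + 3P
87 = 6P
P* = 87/6 = 29/2

29/2


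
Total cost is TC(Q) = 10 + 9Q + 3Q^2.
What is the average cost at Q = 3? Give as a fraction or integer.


TC(3) = 10 + 9*3 + 3*3^2
TC(3) = 10 + 27 + 27 = 64
AC = TC/Q = 64/3 = 64/3

64/3


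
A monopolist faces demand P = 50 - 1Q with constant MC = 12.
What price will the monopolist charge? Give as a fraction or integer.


MR = 50 - 2Q
Set MR = MC: 50 - 2Q = 12
Q* = 19
Substitute into demand:
P* = 50 - 1*19 = 31

31


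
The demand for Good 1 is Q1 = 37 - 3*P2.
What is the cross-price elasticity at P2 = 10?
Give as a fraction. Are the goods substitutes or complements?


dQ1/dP2 = -3
At P2 = 10: Q1 = 37 - 3*10 = 7
Exy = (dQ1/dP2)(P2/Q1) = -3 * 10 / 7 = -30/7
Since Exy < 0, the goods are complements.

-30/7 (complements)


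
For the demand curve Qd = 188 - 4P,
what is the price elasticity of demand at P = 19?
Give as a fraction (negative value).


dQ/dP = -4
At P = 19: Q = 188 - 4*19 = 112
E = (dQ/dP)(P/Q) = (-4)(19/112) = -19/28

-19/28


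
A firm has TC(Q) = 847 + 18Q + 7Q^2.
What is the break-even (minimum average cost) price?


AC(Q) = 847/Q + 18 + 7Q
To minimize: dAC/dQ = -847/Q^2 + 7 = 0
Q^2 = 847/7 = 121
Q* = 11
Min AC = 847/11 + 18 + 7*11
Min AC = 77 + 18 + 77 = 172

172


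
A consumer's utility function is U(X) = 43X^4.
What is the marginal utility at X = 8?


MU = dU/dX = 43*4*X^(4-1)
MU = 172*X^3
At X = 8:
MU = 172 * 8^3
MU = 172 * 512 = 88064

88064


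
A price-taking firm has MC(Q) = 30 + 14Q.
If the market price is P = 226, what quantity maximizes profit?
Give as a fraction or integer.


In perfect competition, profit is maximized where P = MC.
226 = 30 + 14Q
196 = 14Q
Q* = 196/14 = 14

14


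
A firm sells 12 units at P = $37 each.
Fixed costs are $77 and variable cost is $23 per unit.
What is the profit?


Total Revenue = P * Q = 37 * 12 = $444
Total Cost = FC + VC*Q = 77 + 23*12 = $353
Profit = TR - TC = 444 - 353 = $91

$91


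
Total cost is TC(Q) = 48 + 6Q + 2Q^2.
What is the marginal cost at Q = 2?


MC = dTC/dQ = 6 + 2*2*Q
At Q = 2:
MC = 6 + 4*2
MC = 6 + 8 = 14

14


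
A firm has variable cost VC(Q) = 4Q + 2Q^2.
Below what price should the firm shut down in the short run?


AVC(Q) = VC(Q)/Q = 4 + 2Q
AVC is increasing in Q, so minimum AVC is at Q -> 0+.
Min AVC = 4
The firm should shut down if P < 4.

4


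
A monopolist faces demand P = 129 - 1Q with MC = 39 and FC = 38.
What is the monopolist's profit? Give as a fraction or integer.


MR = MC: 129 - 2Q = 39
Q* = 45
P* = 129 - 1*45 = 84
Profit = (P* - MC)*Q* - FC
= (84 - 39)*45 - 38
= 45*45 - 38
= 2025 - 38 = 1987

1987


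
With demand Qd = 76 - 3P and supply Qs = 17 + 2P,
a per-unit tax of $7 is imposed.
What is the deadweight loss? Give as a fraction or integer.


Pre-tax equilibrium quantity: Q* = 203/5
Post-tax equilibrium quantity: Q_tax = 161/5
Reduction in quantity: Q* - Q_tax = 42/5
DWL = (1/2) * tax * (Q* - Q_tax)
DWL = (1/2) * 7 * 42/5 = 147/5

147/5


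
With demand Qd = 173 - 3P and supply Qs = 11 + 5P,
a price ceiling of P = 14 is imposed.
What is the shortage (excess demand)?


At P = 14:
Qd = 173 - 3*14 = 131
Qs = 11 + 5*14 = 81
Shortage = Qd - Qs = 131 - 81 = 50

50


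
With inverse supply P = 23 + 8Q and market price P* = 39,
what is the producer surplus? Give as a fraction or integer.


Minimum supply price (at Q=0): P_min = 23
Quantity supplied at P* = 39:
Q* = (39 - 23)/8 = 2
PS = (1/2) * Q* * (P* - P_min)
PS = (1/2) * 2 * (39 - 23)
PS = (1/2) * 2 * 16 = 16

16


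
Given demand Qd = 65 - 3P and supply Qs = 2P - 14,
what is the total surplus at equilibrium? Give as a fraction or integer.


Find equilibrium: 65 - 3P = 2P - 14
65 + 14 = 5P
P* = 79/5 = 79/5
Q* = 2*79/5 - 14 = 88/5
Inverse demand: P = 65/3 - Q/3, so P_max = 65/3
Inverse supply: P = 7 + Q/2, so P_min = 7
CS = (1/2) * 88/5 * (65/3 - 79/5) = 3872/75
PS = (1/2) * 88/5 * (79/5 - 7) = 1936/25
TS = CS + PS = 3872/75 + 1936/25 = 1936/15

1936/15


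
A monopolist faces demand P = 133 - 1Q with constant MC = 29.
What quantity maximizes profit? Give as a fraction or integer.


TR = P*Q = (133 - 1Q)Q = 133Q - 1Q^2
MR = dTR/dQ = 133 - 2Q
Set MR = MC:
133 - 2Q = 29
104 = 2Q
Q* = 104/2 = 52

52


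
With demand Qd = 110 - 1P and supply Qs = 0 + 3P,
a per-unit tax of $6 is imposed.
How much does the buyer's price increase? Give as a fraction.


With a per-unit tax, the buyer's price increase depends on relative slopes.
Supply slope: d = 3, Demand slope: b = 1
Buyer's price increase = d * tax / (b + d)
= 3 * 6 / (1 + 3)
= 18 / 4 = 9/2

9/2


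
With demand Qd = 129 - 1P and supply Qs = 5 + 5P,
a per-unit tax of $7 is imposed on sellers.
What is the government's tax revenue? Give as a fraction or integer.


With tax on sellers, new supply: Qs' = 5 + 5(P - 7)
= 5P - 30
New equilibrium quantity:
Q_new = 205/2
Tax revenue = tax * Q_new = 7 * 205/2 = 1435/2

1435/2


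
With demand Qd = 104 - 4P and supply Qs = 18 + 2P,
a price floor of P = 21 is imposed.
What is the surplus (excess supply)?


At P = 21:
Qd = 104 - 4*21 = 20
Qs = 18 + 2*21 = 60
Surplus = Qs - Qd = 60 - 20 = 40

40


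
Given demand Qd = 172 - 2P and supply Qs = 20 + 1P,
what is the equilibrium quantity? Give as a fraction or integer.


First find equilibrium price:
172 - 2P = 20 + 1P
P* = 152/3 = 152/3
Then substitute into demand:
Q* = 172 - 2 * 152/3 = 212/3

212/3


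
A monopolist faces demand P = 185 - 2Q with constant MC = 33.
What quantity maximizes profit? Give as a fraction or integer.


TR = P*Q = (185 - 2Q)Q = 185Q - 2Q^2
MR = dTR/dQ = 185 - 4Q
Set MR = MC:
185 - 4Q = 33
152 = 4Q
Q* = 152/4 = 38

38


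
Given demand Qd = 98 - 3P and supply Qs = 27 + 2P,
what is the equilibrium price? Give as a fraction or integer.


At equilibrium, Qd = Qs.
98 - 3P = 27 + 2P
98 - 27 = 3P + 2P
71 = 5P
P* = 71/5 = 71/5

71/5


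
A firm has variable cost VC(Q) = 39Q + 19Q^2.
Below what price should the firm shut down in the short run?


AVC(Q) = VC(Q)/Q = 39 + 19Q
AVC is increasing in Q, so minimum AVC is at Q -> 0+.
Min AVC = 39
The firm should shut down if P < 39.

39


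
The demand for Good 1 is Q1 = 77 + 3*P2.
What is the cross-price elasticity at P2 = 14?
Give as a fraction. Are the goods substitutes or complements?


dQ1/dP2 = 3
At P2 = 14: Q1 = 77 + 3*14 = 119
Exy = (dQ1/dP2)(P2/Q1) = 3 * 14 / 119 = 6/17
Since Exy > 0, the goods are substitutes.

6/17 (substitutes)


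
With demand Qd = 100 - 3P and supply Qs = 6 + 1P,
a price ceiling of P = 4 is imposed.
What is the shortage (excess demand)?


At P = 4:
Qd = 100 - 3*4 = 88
Qs = 6 + 1*4 = 10
Shortage = Qd - Qs = 88 - 10 = 78

78


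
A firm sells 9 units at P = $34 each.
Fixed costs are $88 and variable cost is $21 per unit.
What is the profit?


Total Revenue = P * Q = 34 * 9 = $306
Total Cost = FC + VC*Q = 88 + 21*9 = $277
Profit = TR - TC = 306 - 277 = $29

$29


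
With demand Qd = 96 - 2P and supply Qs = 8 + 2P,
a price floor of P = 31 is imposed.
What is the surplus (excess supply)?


At P = 31:
Qd = 96 - 2*31 = 34
Qs = 8 + 2*31 = 70
Surplus = Qs - Qd = 70 - 34 = 36

36


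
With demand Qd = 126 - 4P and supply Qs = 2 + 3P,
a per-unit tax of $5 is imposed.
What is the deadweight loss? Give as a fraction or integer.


Pre-tax equilibrium quantity: Q* = 386/7
Post-tax equilibrium quantity: Q_tax = 326/7
Reduction in quantity: Q* - Q_tax = 60/7
DWL = (1/2) * tax * (Q* - Q_tax)
DWL = (1/2) * 5 * 60/7 = 150/7

150/7


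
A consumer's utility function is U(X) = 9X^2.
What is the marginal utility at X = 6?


MU = dU/dX = 9*2*X^(2-1)
MU = 18*X^1
At X = 6:
MU = 18 * 6^1
MU = 18 * 6 = 108

108


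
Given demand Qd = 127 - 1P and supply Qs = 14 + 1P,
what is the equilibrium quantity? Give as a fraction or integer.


First find equilibrium price:
127 - 1P = 14 + 1P
P* = 113/2 = 113/2
Then substitute into demand:
Q* = 127 - 1 * 113/2 = 141/2

141/2


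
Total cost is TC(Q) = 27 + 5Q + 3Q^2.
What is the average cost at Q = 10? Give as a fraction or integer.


TC(10) = 27 + 5*10 + 3*10^2
TC(10) = 27 + 50 + 300 = 377
AC = TC/Q = 377/10 = 377/10

377/10


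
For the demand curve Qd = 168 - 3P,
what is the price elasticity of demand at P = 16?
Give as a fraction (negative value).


dQ/dP = -3
At P = 16: Q = 168 - 3*16 = 120
E = (dQ/dP)(P/Q) = (-3)(16/120) = -2/5

-2/5


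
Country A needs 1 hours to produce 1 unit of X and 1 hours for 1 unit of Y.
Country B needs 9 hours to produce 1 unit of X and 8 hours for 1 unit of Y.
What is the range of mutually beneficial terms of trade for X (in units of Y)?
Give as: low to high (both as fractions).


Opportunity cost of X for Country A = hours_X / hours_Y = 1/1 = 1 units of Y
Opportunity cost of X for Country B = hours_X / hours_Y = 9/8 = 9/8 units of Y
Terms of trade must be between the two opportunity costs.
Range: 1 to 9/8

1 to 9/8


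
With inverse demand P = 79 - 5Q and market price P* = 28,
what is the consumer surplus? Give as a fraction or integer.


Maximum willingness to pay (at Q=0): P_max = 79
Quantity demanded at P* = 28:
Q* = (79 - 28)/5 = 51/5
CS = (1/2) * Q* * (P_max - P*)
CS = (1/2) * 51/5 * (79 - 28)
CS = (1/2) * 51/5 * 51 = 2601/10

2601/10


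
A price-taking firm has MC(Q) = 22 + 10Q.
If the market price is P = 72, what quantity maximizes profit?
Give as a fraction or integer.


In perfect competition, profit is maximized where P = MC.
72 = 22 + 10Q
50 = 10Q
Q* = 50/10 = 5

5


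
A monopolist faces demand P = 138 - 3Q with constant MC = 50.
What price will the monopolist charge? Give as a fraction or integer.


MR = 138 - 6Q
Set MR = MC: 138 - 6Q = 50
Q* = 44/3
Substitute into demand:
P* = 138 - 3*44/3 = 94

94


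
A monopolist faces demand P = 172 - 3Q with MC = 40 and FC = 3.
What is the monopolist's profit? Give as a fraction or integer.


MR = MC: 172 - 6Q = 40
Q* = 22
P* = 172 - 3*22 = 106
Profit = (P* - MC)*Q* - FC
= (106 - 40)*22 - 3
= 66*22 - 3
= 1452 - 3 = 1449

1449
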